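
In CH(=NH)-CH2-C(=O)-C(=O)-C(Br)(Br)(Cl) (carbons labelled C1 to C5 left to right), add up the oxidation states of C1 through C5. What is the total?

+6

Assign +1 per bond to O/N/halogen, −1 per bond to H or an electropositive element, and 0 per bond to carbon. Tallying each carbon:
C1: 1C, 1H, 2N → 0 − 1 + 2 = +1
C2: 2C, 2H → 0 − 2 = -2
C3: 2C, 2O → 0 + 2 = +2
C4: 2C, 2O → 0 + 2 = +2
C5: 1C, 1Cl, 2Br → 0 + 1 + 2 = +3
Sum = +1 − 2 + 2 + 2 + 3 = +6.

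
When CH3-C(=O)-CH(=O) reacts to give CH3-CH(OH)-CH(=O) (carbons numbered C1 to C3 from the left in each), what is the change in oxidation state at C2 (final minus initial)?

Before: C2 has 2 bonds to C, 2 bonds to O → oxidation state +2.
After: C2 has 2 bonds to C, 1 bond to H, 1 bond to O → oxidation state 0.
Δ = 0 − (+2) = -2, so this is a reduction at C2.

-2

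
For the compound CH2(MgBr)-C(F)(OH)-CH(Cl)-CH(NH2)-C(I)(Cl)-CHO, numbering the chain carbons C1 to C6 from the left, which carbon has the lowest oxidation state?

Count +1 for every bond to an atom more electronegative than carbon and −1 for every bond to one less electronegative; C–C bonds are 0. Tallying each carbon:
C1: 1C, 2H, 1Mg → 0 − 2 − 1 = -3
C2: 2C, 1O, 1F → 0 + 1 + 1 = +2
C3: 2C, 1H, 1Cl → 0 − 1 + 1 = 0
C4: 2C, 1H, 1N → 0 − 1 + 1 = 0
C5: 2C, 1Cl, 1I → 0 + 1 + 1 = +2
C6: 1C, 1H, 2O → 0 − 1 + 2 = +1
The most reduced carbon is C1 at -3.

C1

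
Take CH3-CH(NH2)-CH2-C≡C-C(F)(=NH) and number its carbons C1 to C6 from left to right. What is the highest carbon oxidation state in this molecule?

Count +1 for every bond to an atom more electronegative than carbon and −1 for every bond to one less electronegative; C–C bonds are 0. Tallying each carbon:
C1: 1C, 3H → 0 − 3 = -3
C2: 2C, 1H, 1N → 0 − 1 + 1 = 0
C3: 2C, 2H → 0 − 2 = -2
C4: 4C → 0 = 0
C5: 4C → 0 = 0
C6: 1C, 2N, 1F → 0 + 2 + 1 = +3
The highest value is +3.

+3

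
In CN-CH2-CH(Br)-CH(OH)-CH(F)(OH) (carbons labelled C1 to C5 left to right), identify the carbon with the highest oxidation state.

C1

Assign +1 per bond to O/N/halogen, −1 per bond to H or an electropositive element, and 0 per bond to carbon. Tallying each carbon:
C1: 1C, 3N → 0 + 3 = +3
C2: 2C, 2H → 0 − 2 = -2
C3: 2C, 1H, 1Br → 0 − 1 + 1 = 0
C4: 2C, 1H, 1O → 0 − 1 + 1 = 0
C5: 1C, 1H, 1O, 1F → 0 − 1 + 1 + 1 = +1
The most oxidised carbon is C1 at +3.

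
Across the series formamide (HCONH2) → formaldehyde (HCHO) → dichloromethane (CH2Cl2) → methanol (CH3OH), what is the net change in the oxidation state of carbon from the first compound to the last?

Carbon oxidation states along the series — formamide: +2, formaldehyde: 0, dichloromethane: 0, methanol: -2.
Net change = -2 − (+2) = -4.

-4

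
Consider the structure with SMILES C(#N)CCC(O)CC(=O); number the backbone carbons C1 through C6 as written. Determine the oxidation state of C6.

Assign +1 per bond to O/N/halogen, −1 per bond to H or an electropositive element, and 0 per bond to carbon.
C6 has one bond to C (0), one bond to H (-1), a double bond to O (2×+1 = +2).
Oxidation state = 0 − 1 + 2 = +1.

+1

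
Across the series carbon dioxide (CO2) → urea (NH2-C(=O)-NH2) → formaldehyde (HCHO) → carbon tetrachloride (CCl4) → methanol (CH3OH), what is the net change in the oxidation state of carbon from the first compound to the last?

-6

Carbon oxidation states along the series — carbon dioxide: +4, urea: +4, formaldehyde: 0, carbon tetrachloride: +4, methanol: -2.
Net change = -2 − (+4) = -6.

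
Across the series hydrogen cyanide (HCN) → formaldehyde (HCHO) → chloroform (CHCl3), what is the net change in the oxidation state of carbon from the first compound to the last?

Carbon oxidation states along the series — hydrogen cyanide: +2, formaldehyde: 0, chloroform: +2.
Net change = +2 − (+2) = 0.

0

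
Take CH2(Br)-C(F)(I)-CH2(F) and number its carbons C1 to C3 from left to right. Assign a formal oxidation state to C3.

-1

Bonds to more-electronegative neighbours contribute +1 each, bonds to H or metals contribute −1 each, and C–C bonds contribute 0.
C3 has one bond to C (0), one bond to F (+1), one bond to H (-1), one bond to H (-1).
Oxidation state = 0 + 1 − 1 − 1 = -1.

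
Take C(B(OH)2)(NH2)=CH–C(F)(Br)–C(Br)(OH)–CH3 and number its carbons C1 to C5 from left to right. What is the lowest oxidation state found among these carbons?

-3

Tallying each carbon's bonds:
C1: 2C, 1N, 1B → 0 + 1 − 1 = 0
C2: 3C, 1H → 0 − 1 = -1
C3: 2C, 1F, 1Br → 0 + 1 + 1 = +2
C4: 2C, 1O, 1Br → 0 + 1 + 1 = +2
C5: 1C, 3H → 0 − 3 = -3
The lowest value is -3.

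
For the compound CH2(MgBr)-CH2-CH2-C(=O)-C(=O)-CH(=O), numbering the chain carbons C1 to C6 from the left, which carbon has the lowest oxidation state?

C1

Each bond to a more electronegative atom (O, N, halogen) counts +1, each bond to a less electronegative atom (H, metal, B, Si) counts −1, and each C–C bond counts 0. Tallying each carbon:
C1: 1C, 2H, 1Mg → 0 − 2 − 1 = -3
C2: 2C, 2H → 0 − 2 = -2
C3: 2C, 2H → 0 − 2 = -2
C4: 2C, 2O → 0 + 2 = +2
C5: 2C, 2O → 0 + 2 = +2
C6: 1C, 1H, 2O → 0 − 1 + 2 = +1
The most reduced carbon is C1 at -3.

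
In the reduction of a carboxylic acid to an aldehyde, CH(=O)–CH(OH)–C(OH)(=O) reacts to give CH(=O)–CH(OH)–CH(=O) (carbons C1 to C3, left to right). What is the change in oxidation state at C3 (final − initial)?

Before: C3 has 1 bond to C, 3 bonds to O → oxidation state +3.
After: C3 has 1 bond to C, 1 bond to H, 2 bonds to O → oxidation state +1.
Δ = +1 − (+3) = -2, so this is a reduction at C3.

-2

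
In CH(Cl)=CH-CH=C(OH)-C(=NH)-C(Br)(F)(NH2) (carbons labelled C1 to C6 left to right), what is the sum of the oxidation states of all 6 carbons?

Each bond to a more electronegative atom (O, N, halogen) counts +1, each bond to a less electronegative atom (H, metal, B, Si) counts −1, and each C–C bond counts 0. Tallying each carbon:
C1: 2C, 1H, 1Cl → 0 − 1 + 1 = 0
C2: 3C, 1H → 0 − 1 = -1
C3: 3C, 1H → 0 − 1 = -1
C4: 3C, 1O → 0 + 1 = +1
C5: 2C, 2N → 0 + 2 = +2
C6: 1C, 1N, 1F, 1Br → 0 + 1 + 1 + 1 = +3
Sum = 0 − 1 − 1 + 1 + 2 + 3 = +4.

+4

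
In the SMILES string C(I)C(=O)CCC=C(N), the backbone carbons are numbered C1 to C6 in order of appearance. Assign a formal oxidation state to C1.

-1

Each bond to a more electronegative atom (O, N, halogen) counts +1, each bond to a less electronegative atom (H, metal, B, Si) counts −1, and each C–C bond counts 0.
C1 has one bond to C (0), one bond to H (-1), one bond to H (-1), one bond to I (+1).
Oxidation state = 0 − 1 − 1 + 1 = -1.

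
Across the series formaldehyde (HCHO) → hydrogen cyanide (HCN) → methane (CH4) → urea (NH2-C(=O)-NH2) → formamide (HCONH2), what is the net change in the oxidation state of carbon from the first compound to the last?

Carbon oxidation states along the series — formaldehyde: 0, hydrogen cyanide: +2, methane: -4, urea: +4, formamide: +2.
Net change = +2 − (0) = +2.

+2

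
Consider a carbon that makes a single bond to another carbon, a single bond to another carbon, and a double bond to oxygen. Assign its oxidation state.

The carbon has one bond to C (0), one bond to C (0), a double bond to O (2×+1 = +2).
Oxidation state = 0 + 0 + 2 = +2.

+2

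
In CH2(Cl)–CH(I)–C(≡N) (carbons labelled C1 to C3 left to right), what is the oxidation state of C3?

Count +1 for every bond to an atom more electronegative than carbon and −1 for every bond to one less electronegative; C–C bonds are 0.
C3 has one bond to C (0), a triple bond to N (3×+1 = +3).
Oxidation state = 0 + 3 = +3.

+3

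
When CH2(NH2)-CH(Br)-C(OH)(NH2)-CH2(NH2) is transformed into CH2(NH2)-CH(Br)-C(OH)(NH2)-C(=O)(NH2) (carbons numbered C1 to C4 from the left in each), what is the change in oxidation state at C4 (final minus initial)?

+4

Before: C4 has 1 bond to C, 2 bonds to H, 1 bond to N → oxidation state -1.
After: C4 has 1 bond to C, 2 bonds to O, 1 bond to N → oxidation state +3.
Δ = +3 − (-1) = +4, so this is an oxidation at C4.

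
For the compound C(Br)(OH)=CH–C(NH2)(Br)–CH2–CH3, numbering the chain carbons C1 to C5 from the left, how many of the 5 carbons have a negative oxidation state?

3

Tallying each carbon's bonds:
C1: 2C, 1O, 1Br → 0 + 1 + 1 = +2
C2: 3C, 1H → 0 − 1 = -1
C3: 2C, 1N, 1Br → 0 + 1 + 1 = +2
C4: 2C, 2H → 0 − 2 = -2
C5: 1C, 3H → 0 − 3 = -3
3 carbons (C2, C4, C5) meet the condition.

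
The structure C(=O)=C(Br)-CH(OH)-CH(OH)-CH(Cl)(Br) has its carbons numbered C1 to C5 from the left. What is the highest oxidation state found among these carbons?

+2

Assign +1 per bond to O/N/halogen, −1 per bond to H or an electropositive element, and 0 per bond to carbon. Tallying each carbon:
C1: 2C, 2O → 0 + 2 = +2
C2: 3C, 1Br → 0 + 1 = +1
C3: 2C, 1H, 1O → 0 − 1 + 1 = 0
C4: 2C, 1H, 1O → 0 − 1 + 1 = 0
C5: 1C, 1H, 1Cl, 1Br → 0 − 1 + 1 + 1 = +1
The highest value is +2.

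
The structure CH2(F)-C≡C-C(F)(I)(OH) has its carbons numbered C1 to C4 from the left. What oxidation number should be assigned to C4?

C4 has one bond to C (0), one bond to F (+1), one bond to I (+1), one bond to O (+1).
Oxidation state = 0 + 1 + 1 + 1 = +3.

+3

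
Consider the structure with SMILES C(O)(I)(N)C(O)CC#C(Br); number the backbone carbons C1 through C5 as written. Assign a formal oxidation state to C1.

+3

Assign +1 per bond to O/N/halogen, −1 per bond to H or an electropositive element, and 0 per bond to carbon.
C1 has one bond to C (0), one bond to O (+1), one bond to I (+1), one bond to N (+1).
Oxidation state = 0 + 1 + 1 + 1 = +3.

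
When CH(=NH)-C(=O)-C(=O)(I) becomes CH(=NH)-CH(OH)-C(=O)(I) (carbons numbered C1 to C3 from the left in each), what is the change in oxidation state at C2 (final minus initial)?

Before: C2 has 2 bonds to C, 2 bonds to O → oxidation state +2.
After: C2 has 2 bonds to C, 1 bond to H, 1 bond to O → oxidation state 0.
Δ = 0 − (+2) = -2, so this is a reduction at C2.

-2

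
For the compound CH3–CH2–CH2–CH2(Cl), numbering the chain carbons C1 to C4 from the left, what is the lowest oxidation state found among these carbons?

-3

Each bond to a more electronegative atom (O, N, halogen) counts +1, each bond to a less electronegative atom (H, metal, B, Si) counts −1, and each C–C bond counts 0. Tallying each carbon:
C1: 1C, 3H → 0 − 3 = -3
C2: 2C, 2H → 0 − 2 = -2
C3: 2C, 2H → 0 − 2 = -2
C4: 1C, 2H, 1Cl → 0 − 2 + 1 = -1
The lowest value is -3.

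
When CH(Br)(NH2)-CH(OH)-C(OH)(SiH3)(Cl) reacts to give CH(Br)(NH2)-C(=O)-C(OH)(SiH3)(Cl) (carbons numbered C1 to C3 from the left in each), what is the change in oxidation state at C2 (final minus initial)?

Before: C2 has 2 bonds to C, 1 bond to H, 1 bond to O → oxidation state 0.
After: C2 has 2 bonds to C, 2 bonds to O → oxidation state +2.
Δ = +2 − (0) = +2, so this is an oxidation at C2.

+2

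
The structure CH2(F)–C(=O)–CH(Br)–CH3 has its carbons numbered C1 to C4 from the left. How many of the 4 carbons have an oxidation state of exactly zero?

Tallying each carbon's bonds:
C1: 1C, 2H, 1F → 0 − 2 + 1 = -1
C2: 2C, 2O → 0 + 2 = +2
C3: 2C, 1H, 1Br → 0 − 1 + 1 = 0
C4: 1C, 3H → 0 − 3 = -3
1 carbon (C3) meets the condition.

1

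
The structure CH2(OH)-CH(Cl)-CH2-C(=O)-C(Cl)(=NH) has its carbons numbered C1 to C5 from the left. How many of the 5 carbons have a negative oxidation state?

Tallying each carbon's bonds:
C1: 1C, 2H, 1O → 0 − 2 + 1 = -1
C2: 2C, 1H, 1Cl → 0 − 1 + 1 = 0
C3: 2C, 2H → 0 − 2 = -2
C4: 2C, 2O → 0 + 2 = +2
C5: 1C, 2N, 1Cl → 0 + 2 + 1 = +3
2 carbons (C1, C3) meet the condition.

2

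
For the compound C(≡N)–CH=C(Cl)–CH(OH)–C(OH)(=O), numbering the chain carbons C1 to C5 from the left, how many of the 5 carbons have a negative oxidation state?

1

Tallying each carbon's bonds:
C1: 1C, 3N → 0 + 3 = +3
C2: 3C, 1H → 0 − 1 = -1
C3: 3C, 1Cl → 0 + 1 = +1
C4: 2C, 1H, 1O → 0 − 1 + 1 = 0
C5: 1C, 3O → 0 + 3 = +3
1 carbon (C2) meets the condition.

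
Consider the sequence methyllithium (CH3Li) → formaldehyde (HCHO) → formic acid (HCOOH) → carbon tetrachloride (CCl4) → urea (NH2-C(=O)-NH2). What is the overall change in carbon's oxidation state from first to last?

Carbon oxidation states along the series — methyllithium: -4, formaldehyde: 0, formic acid: +2, carbon tetrachloride: +4, urea: +4.
Net change = +4 − (-4) = +8.

+8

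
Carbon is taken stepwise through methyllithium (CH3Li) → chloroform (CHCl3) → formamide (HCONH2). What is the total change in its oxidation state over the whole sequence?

Carbon oxidation states along the series — methyllithium: -4, chloroform: +2, formamide: +2.
Net change = +2 − (-4) = +6.

+6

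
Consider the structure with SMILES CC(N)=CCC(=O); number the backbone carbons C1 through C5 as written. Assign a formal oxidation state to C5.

+1

Count +1 for every bond to an atom more electronegative than carbon and −1 for every bond to one less electronegative; C–C bonds are 0.
C5 has one bond to C (0), a double bond to O (2×+1 = +2), one bond to H (-1).
Oxidation state = 0 + 2 − 1 = +1.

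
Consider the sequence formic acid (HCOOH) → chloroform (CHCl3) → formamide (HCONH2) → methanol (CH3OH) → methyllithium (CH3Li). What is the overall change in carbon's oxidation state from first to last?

Carbon oxidation states along the series — formic acid: +2, chloroform: +2, formamide: +2, methanol: -2, methyllithium: -4.
Net change = -4 − (+2) = -6.

-6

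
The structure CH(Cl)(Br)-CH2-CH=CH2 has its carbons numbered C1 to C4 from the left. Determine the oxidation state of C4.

Each bond to a more electronegative atom (O, N, halogen) counts +1, each bond to a less electronegative atom (H, metal, B, Si) counts −1, and each C–C bond counts 0.
C4 has a double bond to C (2×0 = 0), one bond to H (-1), one bond to H (-1).
Oxidation state = 0 − 1 − 1 = -2.

-2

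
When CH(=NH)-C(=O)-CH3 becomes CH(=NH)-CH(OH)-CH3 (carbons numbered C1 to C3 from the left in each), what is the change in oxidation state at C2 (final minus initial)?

-2

Before: C2 has 2 bonds to C, 2 bonds to O → oxidation state +2.
After: C2 has 2 bonds to C, 1 bond to H, 1 bond to O → oxidation state 0.
Δ = 0 − (+2) = -2, so this is a reduction at C2.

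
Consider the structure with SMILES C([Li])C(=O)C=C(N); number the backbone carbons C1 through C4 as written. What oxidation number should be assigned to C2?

+2

C2 has one bond to C (0), one bond to C (0), a double bond to O (2×+1 = +2).
Oxidation state = 0 + 0 + 2 = +2.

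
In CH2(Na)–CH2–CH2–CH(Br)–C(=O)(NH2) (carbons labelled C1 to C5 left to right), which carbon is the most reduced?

Tallying each carbon's bonds:
C1: 1C, 2H, 1Na → 0 − 2 − 1 = -3
C2: 2C, 2H → 0 − 2 = -2
C3: 2C, 2H → 0 − 2 = -2
C4: 2C, 1H, 1Br → 0 − 1 + 1 = 0
C5: 1C, 2O, 1N → 0 + 2 + 1 = +3
The most reduced carbon is C1 at -3.

C1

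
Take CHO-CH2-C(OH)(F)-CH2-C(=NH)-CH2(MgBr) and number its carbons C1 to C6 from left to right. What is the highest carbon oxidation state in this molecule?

+2

Count +1 for every bond to an atom more electronegative than carbon and −1 for every bond to one less electronegative; C–C bonds are 0. Tallying each carbon:
C1: 1C, 1H, 2O → 0 − 1 + 2 = +1
C2: 2C, 2H → 0 − 2 = -2
C3: 2C, 1O, 1F → 0 + 1 + 1 = +2
C4: 2C, 2H → 0 − 2 = -2
C5: 2C, 2N → 0 + 2 = +2
C6: 1C, 2H, 1Mg → 0 − 2 − 1 = -3
The highest value is +2.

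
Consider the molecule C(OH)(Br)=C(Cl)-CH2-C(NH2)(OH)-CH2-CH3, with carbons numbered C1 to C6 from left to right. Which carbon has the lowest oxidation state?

C6

Bonds to more-electronegative neighbours contribute +1 each, bonds to H or metals contribute −1 each, and C–C bonds contribute 0. Tallying each carbon:
C1: 2C, 1O, 1Br → 0 + 1 + 1 = +2
C2: 3C, 1Cl → 0 + 1 = +1
C3: 2C, 2H → 0 − 2 = -2
C4: 2C, 1O, 1N → 0 + 1 + 1 = +2
C5: 2C, 2H → 0 − 2 = -2
C6: 1C, 3H → 0 − 3 = -3
The most reduced carbon is C6 at -3.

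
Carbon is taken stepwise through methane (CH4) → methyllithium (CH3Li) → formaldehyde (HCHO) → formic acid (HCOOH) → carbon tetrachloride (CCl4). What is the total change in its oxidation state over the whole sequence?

Carbon oxidation states along the series — methane: -4, methyllithium: -4, formaldehyde: 0, formic acid: +2, carbon tetrachloride: +4.
Net change = +4 − (-4) = +8.

+8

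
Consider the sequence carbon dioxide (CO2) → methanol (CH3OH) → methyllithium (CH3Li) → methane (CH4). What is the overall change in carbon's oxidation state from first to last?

-8

Carbon oxidation states along the series — carbon dioxide: +4, methanol: -2, methyllithium: -4, methane: -4.
Net change = -4 − (+4) = -8.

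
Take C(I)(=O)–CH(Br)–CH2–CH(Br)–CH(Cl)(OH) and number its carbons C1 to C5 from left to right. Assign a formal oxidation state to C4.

0

Count +1 for every bond to an atom more electronegative than carbon and −1 for every bond to one less electronegative; C–C bonds are 0.
C4 has one bond to C (0), one bond to C (0), one bond to H (-1), one bond to Br (+1).
Oxidation state = 0 + 0 − 1 + 1 = 0.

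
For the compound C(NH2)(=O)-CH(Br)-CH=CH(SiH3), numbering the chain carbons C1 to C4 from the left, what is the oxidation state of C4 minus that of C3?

-1

C4: 2C, 1H, 1Si → 0 − 1 − 1 = -2
C3: 3C, 1H → 0 − 1 = -1
Difference: -2 − (-1) = -1.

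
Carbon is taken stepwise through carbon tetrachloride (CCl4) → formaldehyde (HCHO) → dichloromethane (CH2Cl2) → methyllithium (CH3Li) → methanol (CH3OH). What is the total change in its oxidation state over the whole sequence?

-6

Carbon oxidation states along the series — carbon tetrachloride: +4, formaldehyde: 0, dichloromethane: 0, methyllithium: -4, methanol: -2.
Net change = -2 − (+4) = -6.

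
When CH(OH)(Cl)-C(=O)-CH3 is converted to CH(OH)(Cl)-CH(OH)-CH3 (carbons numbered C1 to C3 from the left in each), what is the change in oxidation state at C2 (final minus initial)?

-2

Before: C2 has 2 bonds to C, 2 bonds to O → oxidation state +2.
After: C2 has 2 bonds to C, 1 bond to H, 1 bond to O → oxidation state 0.
Δ = 0 − (+2) = -2, so this is a reduction at C2.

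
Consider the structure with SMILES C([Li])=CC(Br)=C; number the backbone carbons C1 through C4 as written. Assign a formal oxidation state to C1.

C1 has a double bond to C (2×0 = 0), one bond to Li (-1), one bond to H (-1).
Oxidation state = 0 − 1 − 1 = -2.

-2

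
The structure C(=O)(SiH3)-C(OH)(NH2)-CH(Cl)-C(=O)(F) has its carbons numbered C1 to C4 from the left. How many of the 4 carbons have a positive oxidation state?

Tallying each carbon's bonds:
C1: 1C, 2O, 1Si → 0 + 2 − 1 = +1
C2: 2C, 1O, 1N → 0 + 1 + 1 = +2
C3: 2C, 1H, 1Cl → 0 − 1 + 1 = 0
C4: 1C, 2O, 1F → 0 + 2 + 1 = +3
3 carbons (C1, C2, C4) meet the condition.

3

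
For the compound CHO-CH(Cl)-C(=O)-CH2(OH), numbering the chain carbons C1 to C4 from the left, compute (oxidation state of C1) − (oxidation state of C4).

+2

C1: 1C, 1H, 2O → 0 − 1 + 2 = +1
C4: 1C, 2H, 1O → 0 − 2 + 1 = -1
Difference: +1 − (-1) = +2.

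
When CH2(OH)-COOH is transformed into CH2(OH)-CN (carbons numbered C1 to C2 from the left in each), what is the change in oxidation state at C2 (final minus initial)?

Before: C2 has 1 bond to C, 3 bonds to O → oxidation state +3.
After: C2 has 1 bond to C, 3 bonds to N → oxidation state +3.
Δ = +3 − (+3) = 0, so no net redox change at C2.

0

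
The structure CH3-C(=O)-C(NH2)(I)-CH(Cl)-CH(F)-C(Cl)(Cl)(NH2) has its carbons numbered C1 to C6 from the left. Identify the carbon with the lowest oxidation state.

Count +1 for every bond to an atom more electronegative than carbon and −1 for every bond to one less electronegative; C–C bonds are 0. Tallying each carbon:
C1: 1C, 3H → 0 − 3 = -3
C2: 2C, 2O → 0 + 2 = +2
C3: 2C, 1N, 1I → 0 + 1 + 1 = +2
C4: 2C, 1H, 1Cl → 0 − 1 + 1 = 0
C5: 2C, 1H, 1F → 0 − 1 + 1 = 0
C6: 1C, 1N, 2Cl → 0 + 1 + 2 = +3
The most reduced carbon is C1 at -3.

C1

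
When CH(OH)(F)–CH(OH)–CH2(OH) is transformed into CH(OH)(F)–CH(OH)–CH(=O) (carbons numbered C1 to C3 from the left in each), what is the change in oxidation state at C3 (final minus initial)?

Before: C3 has 1 bond to C, 2 bonds to H, 1 bond to O → oxidation state -1.
After: C3 has 1 bond to C, 1 bond to H, 2 bonds to O → oxidation state +1.
Δ = +1 − (-1) = +2, so this is an oxidation at C3.

+2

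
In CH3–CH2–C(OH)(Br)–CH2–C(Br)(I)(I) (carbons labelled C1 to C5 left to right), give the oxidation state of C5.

+3

Count +1 for every bond to an atom more electronegative than carbon and −1 for every bond to one less electronegative; C–C bonds are 0.
C5 has one bond to C (0), one bond to Br (+1), one bond to I (+1), one bond to I (+1).
Oxidation state = 0 + 1 + 1 + 1 = +3.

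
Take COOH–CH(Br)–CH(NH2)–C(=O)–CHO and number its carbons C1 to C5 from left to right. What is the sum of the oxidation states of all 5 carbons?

Count +1 for every bond to an atom more electronegative than carbon and −1 for every bond to one less electronegative; C–C bonds are 0. Tallying each carbon:
C1: 1C, 3O → 0 + 3 = +3
C2: 2C, 1H, 1Br → 0 − 1 + 1 = 0
C3: 2C, 1H, 1N → 0 − 1 + 1 = 0
C4: 2C, 2O → 0 + 2 = +2
C5: 1C, 1H, 2O → 0 − 1 + 2 = +1
Sum = +3 + 0 + 0 + 2 + 1 = +6.

+6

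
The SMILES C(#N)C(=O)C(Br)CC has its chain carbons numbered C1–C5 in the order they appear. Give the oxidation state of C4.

-2

Assign +1 per bond to O/N/halogen, −1 per bond to H or an electropositive element, and 0 per bond to carbon.
C4 has one bond to C (0), one bond to C (0), one bond to H (-1), one bond to H (-1).
Oxidation state = 0 + 0 − 1 − 1 = -2.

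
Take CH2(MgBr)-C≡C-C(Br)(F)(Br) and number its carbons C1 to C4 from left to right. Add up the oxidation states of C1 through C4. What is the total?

Tallying each carbon's bonds:
C1: 1C, 2H, 1Mg → 0 − 2 − 1 = -3
C2: 4C → 0 = 0
C3: 4C → 0 = 0
C4: 1C, 1F, 2Br → 0 + 1 + 2 = +3
Sum = -3 + 0 + 0 + 3 = 0.

0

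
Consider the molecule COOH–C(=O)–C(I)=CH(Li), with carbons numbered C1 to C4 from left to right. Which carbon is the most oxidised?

C1

Tallying each carbon's bonds:
C1: 1C, 3O → 0 + 3 = +3
C2: 2C, 2O → 0 + 2 = +2
C3: 3C, 1I → 0 + 1 = +1
C4: 2C, 1H, 1Li → 0 − 1 − 1 = -2
The most oxidised carbon is C1 at +3.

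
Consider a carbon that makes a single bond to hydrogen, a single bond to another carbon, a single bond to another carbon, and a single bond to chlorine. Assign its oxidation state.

The carbon has one bond to C (0), one bond to C (0), one bond to Cl (+1), one bond to H (-1).
Oxidation state = 0 + 0 + 1 − 1 = 0.

0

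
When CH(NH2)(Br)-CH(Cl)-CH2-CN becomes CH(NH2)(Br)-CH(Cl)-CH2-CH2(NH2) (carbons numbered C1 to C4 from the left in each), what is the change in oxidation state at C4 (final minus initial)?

Before: C4 has 1 bond to C, 3 bonds to N → oxidation state +3.
After: C4 has 1 bond to C, 2 bonds to H, 1 bond to N → oxidation state -1.
Δ = -1 − (+3) = -4, so this is a reduction at C4.

-4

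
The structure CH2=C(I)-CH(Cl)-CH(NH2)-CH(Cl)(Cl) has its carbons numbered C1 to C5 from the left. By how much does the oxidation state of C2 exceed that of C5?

C2: 3C, 1I → 0 + 1 = +1
C5: 1C, 1H, 2Cl → 0 − 1 + 2 = +1
Difference: +1 − (+1) = 0.

0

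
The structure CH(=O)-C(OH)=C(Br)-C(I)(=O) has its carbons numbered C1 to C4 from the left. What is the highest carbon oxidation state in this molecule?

+3

Tallying each carbon's bonds:
C1: 1C, 1H, 2O → 0 − 1 + 2 = +1
C2: 3C, 1O → 0 + 1 = +1
C3: 3C, 1Br → 0 + 1 = +1
C4: 1C, 2O, 1I → 0 + 2 + 1 = +3
The highest value is +3.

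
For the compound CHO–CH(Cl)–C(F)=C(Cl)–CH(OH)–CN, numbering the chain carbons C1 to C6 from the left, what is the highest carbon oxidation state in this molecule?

Count +1 for every bond to an atom more electronegative than carbon and −1 for every bond to one less electronegative; C–C bonds are 0. Tallying each carbon:
C1: 1C, 1H, 2O → 0 − 1 + 2 = +1
C2: 2C, 1H, 1Cl → 0 − 1 + 1 = 0
C3: 3C, 1F → 0 + 1 = +1
C4: 3C, 1Cl → 0 + 1 = +1
C5: 2C, 1H, 1O → 0 − 1 + 1 = 0
C6: 1C, 3N → 0 + 3 = +3
The highest value is +3.

+3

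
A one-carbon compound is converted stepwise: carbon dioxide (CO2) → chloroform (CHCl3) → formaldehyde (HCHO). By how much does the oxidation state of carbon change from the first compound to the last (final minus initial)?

-4

Carbon oxidation states along the series — carbon dioxide: +4, chloroform: +2, formaldehyde: 0.
Net change = 0 − (+4) = -4.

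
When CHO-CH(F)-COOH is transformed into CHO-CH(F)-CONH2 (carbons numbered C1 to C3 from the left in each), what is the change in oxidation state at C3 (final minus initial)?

Before: C3 has 1 bond to C, 3 bonds to O → oxidation state +3.
After: C3 has 1 bond to C, 2 bonds to O, 1 bond to N → oxidation state +3.
Δ = +3 − (+3) = 0, so no net redox change at C3.

0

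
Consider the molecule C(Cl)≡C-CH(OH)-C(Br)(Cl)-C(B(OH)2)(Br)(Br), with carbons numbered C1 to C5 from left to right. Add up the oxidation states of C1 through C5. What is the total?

Tallying each carbon's bonds:
C1: 3C, 1Cl → 0 + 1 = +1
C2: 4C → 0 = 0
C3: 2C, 1H, 1O → 0 − 1 + 1 = 0
C4: 2C, 1Cl, 1Br → 0 + 1 + 1 = +2
C5: 1C, 2Br, 1B → 0 + 2 − 1 = +1
Sum = +1 + 0 + 0 + 2 + 1 = +4.

+4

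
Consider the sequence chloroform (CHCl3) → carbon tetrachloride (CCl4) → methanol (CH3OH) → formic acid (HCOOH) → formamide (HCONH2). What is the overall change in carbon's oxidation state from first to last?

Carbon oxidation states along the series — chloroform: +2, carbon tetrachloride: +4, methanol: -2, formic acid: +2, formamide: +2.
Net change = +2 − (+2) = 0.

0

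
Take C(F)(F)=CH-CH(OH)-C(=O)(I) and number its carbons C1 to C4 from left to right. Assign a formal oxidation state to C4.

Count +1 for every bond to an atom more electronegative than carbon and −1 for every bond to one less electronegative; C–C bonds are 0.
C4 has one bond to C (0), a double bond to O (2×+1 = +2), one bond to I (+1).
Oxidation state = 0 + 2 + 1 = +3.

+3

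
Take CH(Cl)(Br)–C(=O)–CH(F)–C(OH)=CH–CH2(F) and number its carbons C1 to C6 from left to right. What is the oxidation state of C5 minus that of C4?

C5: 3C, 1H → 0 − 1 = -1
C4: 3C, 1O → 0 + 1 = +1
Difference: -1 − (+1) = -2.

-2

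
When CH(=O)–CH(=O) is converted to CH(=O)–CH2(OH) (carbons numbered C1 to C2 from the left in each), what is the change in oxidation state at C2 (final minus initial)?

Before: C2 has 1 bond to C, 1 bond to H, 2 bonds to O → oxidation state +1.
After: C2 has 1 bond to C, 2 bonds to H, 1 bond to O → oxidation state -1.
Δ = -1 − (+1) = -2, so this is a reduction at C2.

-2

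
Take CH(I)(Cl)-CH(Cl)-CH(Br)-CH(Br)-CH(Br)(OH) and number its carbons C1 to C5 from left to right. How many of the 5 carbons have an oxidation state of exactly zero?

3

Assign +1 per bond to O/N/halogen, −1 per bond to H or an electropositive element, and 0 per bond to carbon. Tallying each carbon:
C1: 1C, 1H, 1Cl, 1I → 0 − 1 + 1 + 1 = +1
C2: 2C, 1H, 1Cl → 0 − 1 + 1 = 0
C3: 2C, 1H, 1Br → 0 − 1 + 1 = 0
C4: 2C, 1H, 1Br → 0 − 1 + 1 = 0
C5: 1C, 1H, 1O, 1Br → 0 − 1 + 1 + 1 = +1
3 carbons (C2, C3, C4) meet the condition.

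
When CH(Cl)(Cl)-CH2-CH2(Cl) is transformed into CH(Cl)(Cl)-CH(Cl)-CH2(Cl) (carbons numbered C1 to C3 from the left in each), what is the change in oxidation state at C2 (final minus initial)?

+2

Before: C2 has 2 bonds to C, 2 bonds to H → oxidation state -2.
After: C2 has 2 bonds to C, 1 bond to H, 1 bond to Cl → oxidation state 0.
Δ = 0 − (-2) = +2, so this is an oxidation at C2.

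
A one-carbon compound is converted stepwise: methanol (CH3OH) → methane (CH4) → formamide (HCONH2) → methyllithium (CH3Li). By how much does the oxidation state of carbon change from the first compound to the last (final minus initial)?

Carbon oxidation states along the series — methanol: -2, methane: -4, formamide: +2, methyllithium: -4.
Net change = -4 − (-2) = -2.

-2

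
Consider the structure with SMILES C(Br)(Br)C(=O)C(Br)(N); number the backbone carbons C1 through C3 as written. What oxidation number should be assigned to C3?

+1

Count +1 for every bond to an atom more electronegative than carbon and −1 for every bond to one less electronegative; C–C bonds are 0.
C3 has one bond to C (0), one bond to H (-1), one bond to Br (+1), one bond to N (+1).
Oxidation state = 0 − 1 + 1 + 1 = +1.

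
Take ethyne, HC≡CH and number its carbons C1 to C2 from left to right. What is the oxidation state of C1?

Count +1 for every bond to an atom more electronegative than carbon and −1 for every bond to one less electronegative; C–C bonds are 0.
C1 has one bond to H (-1), a triple bond to C (3×0 = 0).
Oxidation state = -1 + 0 = -1.

-1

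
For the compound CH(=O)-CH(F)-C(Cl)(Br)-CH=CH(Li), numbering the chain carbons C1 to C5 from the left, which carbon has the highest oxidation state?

C3

Tallying each carbon's bonds:
C1: 1C, 1H, 2O → 0 − 1 + 2 = +1
C2: 2C, 1H, 1F → 0 − 1 + 1 = 0
C3: 2C, 1Cl, 1Br → 0 + 1 + 1 = +2
C4: 3C, 1H → 0 − 1 = -1
C5: 2C, 1H, 1Li → 0 − 1 − 1 = -2
The most oxidised carbon is C3 at +2.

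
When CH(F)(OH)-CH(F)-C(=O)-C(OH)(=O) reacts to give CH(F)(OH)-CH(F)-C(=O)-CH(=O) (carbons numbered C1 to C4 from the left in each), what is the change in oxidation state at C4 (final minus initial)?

-2

Before: C4 has 1 bond to C, 3 bonds to O → oxidation state +3.
After: C4 has 1 bond to C, 1 bond to H, 2 bonds to O → oxidation state +1.
Δ = +1 − (+3) = -2, so this is a reduction at C4.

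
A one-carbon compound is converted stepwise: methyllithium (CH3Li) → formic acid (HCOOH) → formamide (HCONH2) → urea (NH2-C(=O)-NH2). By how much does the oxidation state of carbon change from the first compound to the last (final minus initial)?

Carbon oxidation states along the series — methyllithium: -4, formic acid: +2, formamide: +2, urea: +4.
Net change = +4 − (-4) = +8.

+8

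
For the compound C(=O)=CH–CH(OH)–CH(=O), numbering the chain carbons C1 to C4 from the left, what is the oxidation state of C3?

Each bond to a more electronegative atom (O, N, halogen) counts +1, each bond to a less electronegative atom (H, metal, B, Si) counts −1, and each C–C bond counts 0.
C3 has one bond to C (0), one bond to C (0), one bond to O (+1), one bond to H (-1).
Oxidation state = 0 + 0 + 1 − 1 = 0.

0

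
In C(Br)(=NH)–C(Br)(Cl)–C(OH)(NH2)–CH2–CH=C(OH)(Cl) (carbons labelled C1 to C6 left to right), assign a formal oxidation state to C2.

+2

C2 has one bond to C (0), one bond to C (0), one bond to Br (+1), one bond to Cl (+1).
Oxidation state = 0 + 0 + 1 + 1 = +2.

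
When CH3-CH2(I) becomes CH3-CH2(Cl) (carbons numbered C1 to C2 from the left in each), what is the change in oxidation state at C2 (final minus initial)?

Before: C2 has 1 bond to C, 2 bonds to H, 1 bond to I → oxidation state -1.
After: C2 has 1 bond to C, 2 bonds to H, 1 bond to Cl → oxidation state -1.
Δ = -1 − (-1) = 0, so no net redox change at C2.

0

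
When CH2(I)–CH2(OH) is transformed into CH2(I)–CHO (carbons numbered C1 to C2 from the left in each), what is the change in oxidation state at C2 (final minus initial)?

Before: C2 has 1 bond to C, 2 bonds to H, 1 bond to O → oxidation state -1.
After: C2 has 1 bond to C, 1 bond to H, 2 bonds to O → oxidation state +1.
Δ = +1 − (-1) = +2, so this is an oxidation at C2.

+2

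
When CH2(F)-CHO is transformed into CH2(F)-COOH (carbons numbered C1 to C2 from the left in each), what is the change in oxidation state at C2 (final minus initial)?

+2

Before: C2 has 1 bond to C, 1 bond to H, 2 bonds to O → oxidation state +1.
After: C2 has 1 bond to C, 3 bonds to O → oxidation state +3.
Δ = +3 − (+1) = +2, so this is an oxidation at C2.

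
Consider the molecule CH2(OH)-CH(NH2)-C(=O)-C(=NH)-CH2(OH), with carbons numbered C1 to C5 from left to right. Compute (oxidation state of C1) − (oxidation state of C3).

-3

C1: 1C, 2H, 1O → 0 − 2 + 1 = -1
C3: 2C, 2O → 0 + 2 = +2
Difference: -1 − (+2) = -3.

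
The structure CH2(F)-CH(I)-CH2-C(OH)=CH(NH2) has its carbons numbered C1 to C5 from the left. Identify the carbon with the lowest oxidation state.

C3

Count +1 for every bond to an atom more electronegative than carbon and −1 for every bond to one less electronegative; C–C bonds are 0. Tallying each carbon:
C1: 1C, 2H, 1F → 0 − 2 + 1 = -1
C2: 2C, 1H, 1I → 0 − 1 + 1 = 0
C3: 2C, 2H → 0 − 2 = -2
C4: 3C, 1O → 0 + 1 = +1
C5: 2C, 1H, 1N → 0 − 1 + 1 = 0
The most reduced carbon is C3 at -2.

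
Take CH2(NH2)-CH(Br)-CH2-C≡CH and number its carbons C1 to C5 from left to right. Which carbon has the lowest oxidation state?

C3

Tallying each carbon's bonds:
C1: 1C, 2H, 1N → 0 − 2 + 1 = -1
C2: 2C, 1H, 1Br → 0 − 1 + 1 = 0
C3: 2C, 2H → 0 − 2 = -2
C4: 4C → 0 = 0
C5: 3C, 1H → 0 − 1 = -1
The most reduced carbon is C3 at -2.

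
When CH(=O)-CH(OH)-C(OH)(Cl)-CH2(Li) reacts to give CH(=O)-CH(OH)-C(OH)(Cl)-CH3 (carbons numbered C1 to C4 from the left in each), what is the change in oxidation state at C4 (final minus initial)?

0

Before: C4 has 1 bond to C, 2 bonds to H, 1 bond to Li → oxidation state -3.
After: C4 has 1 bond to C, 3 bonds to H → oxidation state -3.
Δ = -3 − (-3) = 0, so no net redox change at C4.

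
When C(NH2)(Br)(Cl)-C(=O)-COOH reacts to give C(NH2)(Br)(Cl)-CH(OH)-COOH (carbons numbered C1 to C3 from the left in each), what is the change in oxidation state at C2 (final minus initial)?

Before: C2 has 2 bonds to C, 2 bonds to O → oxidation state +2.
After: C2 has 2 bonds to C, 1 bond to H, 1 bond to O → oxidation state 0.
Δ = 0 − (+2) = -2, so this is a reduction at C2.

-2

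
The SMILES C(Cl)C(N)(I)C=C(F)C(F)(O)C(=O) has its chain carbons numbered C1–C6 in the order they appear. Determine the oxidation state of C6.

C6 has one bond to C (0), a double bond to O (2×+1 = +2), one bond to H (-1).
Oxidation state = 0 + 2 − 1 = +1.

+1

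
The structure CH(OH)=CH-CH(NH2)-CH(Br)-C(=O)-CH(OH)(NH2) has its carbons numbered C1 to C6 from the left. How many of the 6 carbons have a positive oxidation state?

Tallying each carbon's bonds:
C1: 2C, 1H, 1O → 0 − 1 + 1 = 0
C2: 3C, 1H → 0 − 1 = -1
C3: 2C, 1H, 1N → 0 − 1 + 1 = 0
C4: 2C, 1H, 1Br → 0 − 1 + 1 = 0
C5: 2C, 2O → 0 + 2 = +2
C6: 1C, 1H, 1O, 1N → 0 − 1 + 1 + 1 = +1
2 carbons (C5, C6) meet the condition.

2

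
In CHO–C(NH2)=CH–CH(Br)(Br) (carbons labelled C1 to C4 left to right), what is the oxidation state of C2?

+1

Assign +1 per bond to O/N/halogen, −1 per bond to H or an electropositive element, and 0 per bond to carbon.
C2 has one bond to C (0), a double bond to C (2×0 = 0), one bond to N (+1).
Oxidation state = 0 + 0 + 1 = +1.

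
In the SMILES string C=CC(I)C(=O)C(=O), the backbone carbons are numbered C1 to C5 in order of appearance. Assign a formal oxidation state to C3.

C3 has one bond to C (0), one bond to C (0), one bond to H (-1), one bond to I (+1).
Oxidation state = 0 + 0 − 1 + 1 = 0.

0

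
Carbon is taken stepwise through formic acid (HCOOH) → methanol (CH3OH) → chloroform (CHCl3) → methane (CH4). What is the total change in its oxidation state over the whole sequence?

Carbon oxidation states along the series — formic acid: +2, methanol: -2, chloroform: +2, methane: -4.
Net change = -4 − (+2) = -6.

-6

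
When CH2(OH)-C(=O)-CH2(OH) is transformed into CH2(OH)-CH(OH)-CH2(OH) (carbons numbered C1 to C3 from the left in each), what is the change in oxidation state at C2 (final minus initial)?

Before: C2 has 2 bonds to C, 2 bonds to O → oxidation state +2.
After: C2 has 2 bonds to C, 1 bond to H, 1 bond to O → oxidation state 0.
Δ = 0 − (+2) = -2, so this is a reduction at C2.

-2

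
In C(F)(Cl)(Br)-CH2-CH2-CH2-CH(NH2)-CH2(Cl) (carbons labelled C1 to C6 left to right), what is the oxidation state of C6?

Assign +1 per bond to O/N/halogen, −1 per bond to H or an electropositive element, and 0 per bond to carbon.
C6 has one bond to C (0), one bond to Cl (+1), one bond to H (-1), one bond to H (-1).
Oxidation state = 0 + 1 − 1 − 1 = -1.

-1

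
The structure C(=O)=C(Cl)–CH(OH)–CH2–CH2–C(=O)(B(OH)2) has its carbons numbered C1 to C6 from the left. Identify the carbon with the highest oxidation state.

C1

Tallying each carbon's bonds:
C1: 2C, 2O → 0 + 2 = +2
C2: 3C, 1Cl → 0 + 1 = +1
C3: 2C, 1H, 1O → 0 − 1 + 1 = 0
C4: 2C, 2H → 0 − 2 = -2
C5: 2C, 2H → 0 − 2 = -2
C6: 1C, 2O, 1B → 0 + 2 − 1 = +1
The most oxidised carbon is C1 at +2.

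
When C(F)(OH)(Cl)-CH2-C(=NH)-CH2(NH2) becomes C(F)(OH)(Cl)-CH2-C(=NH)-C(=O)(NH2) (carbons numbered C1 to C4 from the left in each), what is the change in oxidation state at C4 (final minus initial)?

+4

Before: C4 has 1 bond to C, 2 bonds to H, 1 bond to N → oxidation state -1.
After: C4 has 1 bond to C, 2 bonds to O, 1 bond to N → oxidation state +3.
Δ = +3 − (-1) = +4, so this is an oxidation at C4.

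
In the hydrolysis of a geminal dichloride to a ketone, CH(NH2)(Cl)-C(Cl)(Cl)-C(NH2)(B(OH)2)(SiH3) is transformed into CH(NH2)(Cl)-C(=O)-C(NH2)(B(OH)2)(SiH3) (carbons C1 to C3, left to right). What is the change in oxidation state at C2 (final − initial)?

Before: C2 has 2 bonds to C, 2 bonds to Cl → oxidation state +2.
After: C2 has 2 bonds to C, 2 bonds to O → oxidation state +2.
Δ = +2 − (+2) = 0, so no net redox change at C2.

0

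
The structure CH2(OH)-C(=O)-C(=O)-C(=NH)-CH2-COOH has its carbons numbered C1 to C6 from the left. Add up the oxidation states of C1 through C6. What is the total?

Assign +1 per bond to O/N/halogen, −1 per bond to H or an electropositive element, and 0 per bond to carbon. Tallying each carbon:
C1: 1C, 2H, 1O → 0 − 2 + 1 = -1
C2: 2C, 2O → 0 + 2 = +2
C3: 2C, 2O → 0 + 2 = +2
C4: 2C, 2N → 0 + 2 = +2
C5: 2C, 2H → 0 − 2 = -2
C6: 1C, 3O → 0 + 3 = +3
Sum = -1 + 2 + 2 + 2 − 2 + 3 = +6.

+6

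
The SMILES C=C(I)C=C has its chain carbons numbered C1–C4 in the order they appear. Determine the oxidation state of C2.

Bonds to more-electronegative neighbours contribute +1 each, bonds to H or metals contribute −1 each, and C–C bonds contribute 0.
C2 has a double bond to C (2×0 = 0), one bond to C (0), one bond to I (+1).
Oxidation state = 0 + 0 + 1 = +1.

+1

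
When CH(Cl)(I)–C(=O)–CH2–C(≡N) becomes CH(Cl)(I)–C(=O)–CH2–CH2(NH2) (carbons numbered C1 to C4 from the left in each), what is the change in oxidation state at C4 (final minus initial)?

-4

Before: C4 has 1 bond to C, 3 bonds to N → oxidation state +3.
After: C4 has 1 bond to C, 2 bonds to H, 1 bond to N → oxidation state -1.
Δ = -1 − (+3) = -4, so this is a reduction at C4.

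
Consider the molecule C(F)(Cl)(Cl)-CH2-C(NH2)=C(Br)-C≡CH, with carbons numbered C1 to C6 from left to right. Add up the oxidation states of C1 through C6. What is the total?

Bonds to more-electronegative neighbours contribute +1 each, bonds to H or metals contribute −1 each, and C–C bonds contribute 0. Tallying each carbon:
C1: 1C, 1F, 2Cl → 0 + 1 + 2 = +3
C2: 2C, 2H → 0 − 2 = -2
C3: 3C, 1N → 0 + 1 = +1
C4: 3C, 1Br → 0 + 1 = +1
C5: 4C → 0 = 0
C6: 3C, 1H → 0 − 1 = -1
Sum = +3 − 2 + 1 + 1 + 0 − 1 = +2.

+2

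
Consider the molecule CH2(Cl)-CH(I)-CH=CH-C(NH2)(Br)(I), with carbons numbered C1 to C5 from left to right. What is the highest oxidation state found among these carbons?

Count +1 for every bond to an atom more electronegative than carbon and −1 for every bond to one less electronegative; C–C bonds are 0. Tallying each carbon:
C1: 1C, 2H, 1Cl → 0 − 2 + 1 = -1
C2: 2C, 1H, 1I → 0 − 1 + 1 = 0
C3: 3C, 1H → 0 − 1 = -1
C4: 3C, 1H → 0 − 1 = -1
C5: 1C, 1N, 1Br, 1I → 0 + 1 + 1 + 1 = +3
The highest value is +3.

+3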